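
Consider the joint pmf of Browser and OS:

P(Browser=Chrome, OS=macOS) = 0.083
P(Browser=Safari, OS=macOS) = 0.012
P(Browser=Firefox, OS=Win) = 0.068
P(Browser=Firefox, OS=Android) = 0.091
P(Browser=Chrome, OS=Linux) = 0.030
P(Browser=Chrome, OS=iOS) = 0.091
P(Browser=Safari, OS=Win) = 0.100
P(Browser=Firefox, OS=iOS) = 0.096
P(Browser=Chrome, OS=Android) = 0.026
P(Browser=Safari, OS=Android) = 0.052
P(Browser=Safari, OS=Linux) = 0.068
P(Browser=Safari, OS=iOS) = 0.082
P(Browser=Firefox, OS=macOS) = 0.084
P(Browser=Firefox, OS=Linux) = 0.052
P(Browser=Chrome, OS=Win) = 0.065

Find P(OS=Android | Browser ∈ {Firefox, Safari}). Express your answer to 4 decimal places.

0.2028

P(Browser=Firefox) = 0.068 + 0.084 + 0.052 + 0.096 + 0.091 = 0.391.
P(Browser=Safari) = 0.100 + 0.012 + 0.068 + 0.082 + 0.052 = 0.314.
P(Browser ∈ {Firefox, Safari}) = 0.391 + 0.314 = 0.705; P(OS=Android, Browser ∈ {Firefox, Safari}) = 0.091 + 0.052 = 0.143.
P(OS=Android | Browser ∈ {Firefox, Safari}) = 0.143/0.705 = 0.2028.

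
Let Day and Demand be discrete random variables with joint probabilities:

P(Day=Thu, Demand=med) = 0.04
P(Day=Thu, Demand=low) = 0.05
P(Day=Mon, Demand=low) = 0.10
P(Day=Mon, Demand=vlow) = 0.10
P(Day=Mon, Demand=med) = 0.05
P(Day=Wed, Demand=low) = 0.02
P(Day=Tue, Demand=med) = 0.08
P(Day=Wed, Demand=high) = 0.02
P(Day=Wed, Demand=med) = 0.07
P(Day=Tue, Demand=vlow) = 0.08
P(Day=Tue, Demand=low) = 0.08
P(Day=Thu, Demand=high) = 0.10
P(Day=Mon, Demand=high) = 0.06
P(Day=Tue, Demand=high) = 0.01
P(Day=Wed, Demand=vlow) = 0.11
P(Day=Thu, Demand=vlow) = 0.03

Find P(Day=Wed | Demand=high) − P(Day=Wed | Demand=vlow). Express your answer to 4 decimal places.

P(Demand=high) = 0.06 + 0.01 + 0.02 + 0.10 = 0.19; P(Day=Wed | Demand=high) = 0.02/0.19 = 0.10526.
P(Demand=vlow) = 0.10 + 0.08 + 0.11 + 0.03 = 0.32; P(Day=Wed | Demand=vlow) = 0.11/0.32 = 0.34375.
Difference = -0.2385.

-0.2385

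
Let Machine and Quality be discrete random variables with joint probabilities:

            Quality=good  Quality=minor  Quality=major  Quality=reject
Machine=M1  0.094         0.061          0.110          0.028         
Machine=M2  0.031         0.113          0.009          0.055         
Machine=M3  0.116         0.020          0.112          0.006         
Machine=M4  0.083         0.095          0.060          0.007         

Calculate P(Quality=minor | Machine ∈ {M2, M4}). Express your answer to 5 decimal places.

P(Machine=M2) = 0.031 + 0.113 + 0.009 + 0.055 = 0.208.
P(Machine=M4) = 0.083 + 0.095 + 0.060 + 0.007 = 0.245.
P(Machine ∈ {M2, M4}) = 0.208 + 0.245 = 0.453; P(Quality=minor, Machine ∈ {M2, M4}) = 0.113 + 0.095 = 0.208.
P(Quality=minor | Machine ∈ {M2, M4}) = 0.208/0.453 = 0.45916.

0.45916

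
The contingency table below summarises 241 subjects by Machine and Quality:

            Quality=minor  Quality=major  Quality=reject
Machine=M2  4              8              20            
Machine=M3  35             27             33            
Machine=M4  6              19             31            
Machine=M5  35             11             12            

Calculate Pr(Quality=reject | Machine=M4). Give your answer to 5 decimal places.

0.55357

Total with Machine=M4: 6 + 19 + 31 = 56.
P(Quality=reject | Machine=M4) = 31/56 = 0.55357.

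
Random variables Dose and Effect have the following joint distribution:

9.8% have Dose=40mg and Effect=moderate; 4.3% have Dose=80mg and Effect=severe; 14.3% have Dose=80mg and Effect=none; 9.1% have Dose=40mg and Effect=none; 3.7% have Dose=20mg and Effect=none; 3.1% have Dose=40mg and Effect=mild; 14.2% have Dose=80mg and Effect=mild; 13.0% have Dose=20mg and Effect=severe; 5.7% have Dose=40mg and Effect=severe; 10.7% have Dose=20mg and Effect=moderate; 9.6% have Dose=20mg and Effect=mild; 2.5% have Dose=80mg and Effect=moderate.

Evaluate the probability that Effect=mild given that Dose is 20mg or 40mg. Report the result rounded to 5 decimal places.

P(Dose=20mg) = 0.037 + 0.096 + 0.107 + 0.130 = 0.370.
P(Dose=40mg) = 0.091 + 0.031 + 0.098 + 0.057 = 0.277.
P(Dose ∈ {20mg, 40mg}) = 0.370 + 0.277 = 0.647; P(Effect=mild, Dose ∈ {20mg, 40mg}) = 0.096 + 0.031 = 0.127.
P(Effect=mild | Dose ∈ {20mg, 40mg}) = 0.127/0.647 = 0.19629.

0.19629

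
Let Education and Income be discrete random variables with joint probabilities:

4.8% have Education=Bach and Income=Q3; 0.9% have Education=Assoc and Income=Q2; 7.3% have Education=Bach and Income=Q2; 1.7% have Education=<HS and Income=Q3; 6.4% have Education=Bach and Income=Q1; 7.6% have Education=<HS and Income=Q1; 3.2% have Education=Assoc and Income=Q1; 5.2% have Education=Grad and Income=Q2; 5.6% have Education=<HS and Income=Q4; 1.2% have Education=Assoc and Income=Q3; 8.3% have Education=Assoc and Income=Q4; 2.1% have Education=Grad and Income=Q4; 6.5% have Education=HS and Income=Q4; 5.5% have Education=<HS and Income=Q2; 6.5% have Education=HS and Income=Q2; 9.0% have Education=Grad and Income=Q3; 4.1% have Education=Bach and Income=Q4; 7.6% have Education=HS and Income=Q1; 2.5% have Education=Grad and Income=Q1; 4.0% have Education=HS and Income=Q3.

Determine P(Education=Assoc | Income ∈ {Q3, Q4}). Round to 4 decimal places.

0.2008

P(Income=Q3) = 0.017 + 0.040 + 0.012 + 0.048 + 0.090 = 0.207.
P(Income=Q4) = 0.056 + 0.065 + 0.083 + 0.041 + 0.021 = 0.266.
P(Income ∈ {Q3, Q4}) = 0.207 + 0.266 = 0.473; P(Education=Assoc, Income ∈ {Q3, Q4}) = 0.012 + 0.083 = 0.095.
P(Education=Assoc | Income ∈ {Q3, Q4}) = 0.095/0.473 = 0.2008.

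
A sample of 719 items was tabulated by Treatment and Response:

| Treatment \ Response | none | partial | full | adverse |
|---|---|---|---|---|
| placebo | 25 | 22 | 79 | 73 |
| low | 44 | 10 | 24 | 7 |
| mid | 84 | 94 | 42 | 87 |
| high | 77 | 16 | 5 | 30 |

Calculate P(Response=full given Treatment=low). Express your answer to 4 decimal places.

0.2824

Total with Treatment=low: 44 + 10 + 24 + 7 = 85.
P(Response=full | Treatment=low) = 24/85 = 0.2824.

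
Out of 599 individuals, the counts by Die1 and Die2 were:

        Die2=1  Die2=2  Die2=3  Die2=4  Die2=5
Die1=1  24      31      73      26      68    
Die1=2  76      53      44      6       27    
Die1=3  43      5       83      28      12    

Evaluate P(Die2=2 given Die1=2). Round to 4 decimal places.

Total with Die1=2: 76 + 53 + 44 + 6 + 27 = 206.
P(Die2=2 | Die1=2) = 53/206 = 0.2573.

0.2573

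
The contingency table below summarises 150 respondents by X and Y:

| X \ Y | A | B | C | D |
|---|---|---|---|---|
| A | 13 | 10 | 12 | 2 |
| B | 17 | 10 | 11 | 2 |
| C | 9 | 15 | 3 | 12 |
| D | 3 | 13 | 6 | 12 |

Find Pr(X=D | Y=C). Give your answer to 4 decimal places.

0.1875

Total with Y=C: 12 + 11 + 3 + 6 = 32.
P(X=D | Y=C) = 6/32 = 0.1875.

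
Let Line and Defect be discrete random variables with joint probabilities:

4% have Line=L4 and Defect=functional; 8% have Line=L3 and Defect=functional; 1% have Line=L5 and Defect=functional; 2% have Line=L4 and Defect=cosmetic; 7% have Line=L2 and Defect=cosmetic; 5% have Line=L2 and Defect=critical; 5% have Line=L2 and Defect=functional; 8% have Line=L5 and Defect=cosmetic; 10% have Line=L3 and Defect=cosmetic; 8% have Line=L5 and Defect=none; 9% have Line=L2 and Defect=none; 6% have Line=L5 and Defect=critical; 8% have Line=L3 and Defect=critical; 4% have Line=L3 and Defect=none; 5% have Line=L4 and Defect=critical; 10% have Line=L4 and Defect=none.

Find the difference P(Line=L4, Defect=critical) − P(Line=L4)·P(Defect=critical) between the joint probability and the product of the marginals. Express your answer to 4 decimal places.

P(Line=L4) = 0.10 + 0.02 + 0.04 + 0.05 = 0.21.
P(Defect=critical) = 0.05 + 0.08 + 0.05 + 0.06 = 0.24.
P(Line=L4, Defect=critical) − P(Line=L4)P(Defect=critical) = 0.05 − 0.21×0.24 = -0.0004.

-0.0004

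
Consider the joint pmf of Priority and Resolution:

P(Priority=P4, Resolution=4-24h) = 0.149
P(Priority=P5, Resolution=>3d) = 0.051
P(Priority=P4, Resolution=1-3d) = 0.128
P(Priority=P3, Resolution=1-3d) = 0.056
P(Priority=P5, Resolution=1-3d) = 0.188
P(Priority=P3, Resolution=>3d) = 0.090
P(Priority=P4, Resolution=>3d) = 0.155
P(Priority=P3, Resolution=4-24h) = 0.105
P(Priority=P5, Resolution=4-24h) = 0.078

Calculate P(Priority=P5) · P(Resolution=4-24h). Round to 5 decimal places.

P(Priority=P5) = 0.078 + 0.188 + 0.051 = 0.317.
P(Resolution=4-24h) = 0.105 + 0.149 + 0.078 = 0.332.
Product: 0.317 × 0.332 = 0.10524.

0.10524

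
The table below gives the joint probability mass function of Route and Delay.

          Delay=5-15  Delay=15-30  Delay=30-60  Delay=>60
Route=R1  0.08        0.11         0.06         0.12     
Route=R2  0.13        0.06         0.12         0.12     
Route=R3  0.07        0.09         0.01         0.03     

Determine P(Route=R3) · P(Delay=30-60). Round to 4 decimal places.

P(Route=R3) = 0.07 + 0.09 + 0.01 + 0.03 = 0.20.
P(Delay=30-60) = 0.06 + 0.12 + 0.01 = 0.19.
Product: 0.20 × 0.19 = 0.0380.

0.0380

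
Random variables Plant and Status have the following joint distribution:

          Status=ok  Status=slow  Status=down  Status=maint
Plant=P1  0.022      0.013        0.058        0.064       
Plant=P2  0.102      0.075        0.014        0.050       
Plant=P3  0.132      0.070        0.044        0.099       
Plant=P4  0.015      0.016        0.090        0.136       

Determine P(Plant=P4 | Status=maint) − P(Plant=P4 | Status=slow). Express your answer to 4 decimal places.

P(Status=maint) = 0.064 + 0.050 + 0.099 + 0.136 = 0.349; P(Plant=P4 | Status=maint) = 0.136/0.349 = 0.38968.
P(Status=slow) = 0.013 + 0.075 + 0.070 + 0.016 = 0.174; P(Plant=P4 | Status=slow) = 0.016/0.174 = 0.09195.
Difference = 0.2977.

0.2977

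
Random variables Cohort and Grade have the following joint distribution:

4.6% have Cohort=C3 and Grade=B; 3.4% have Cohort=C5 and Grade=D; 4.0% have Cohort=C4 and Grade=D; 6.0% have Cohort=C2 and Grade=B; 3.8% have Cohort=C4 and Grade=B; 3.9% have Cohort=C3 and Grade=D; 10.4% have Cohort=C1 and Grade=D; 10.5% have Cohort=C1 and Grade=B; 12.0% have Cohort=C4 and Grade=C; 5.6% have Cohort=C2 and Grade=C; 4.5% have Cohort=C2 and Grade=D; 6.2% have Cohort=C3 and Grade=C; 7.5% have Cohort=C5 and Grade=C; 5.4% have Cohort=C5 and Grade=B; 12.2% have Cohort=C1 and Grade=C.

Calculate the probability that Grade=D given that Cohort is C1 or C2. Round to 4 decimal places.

0.3028

P(Cohort=C1) = 0.105 + 0.122 + 0.104 = 0.331.
P(Cohort=C2) = 0.060 + 0.056 + 0.045 = 0.161.
P(Cohort ∈ {C1, C2}) = 0.331 + 0.161 = 0.492; P(Grade=D, Cohort ∈ {C1, C2}) = 0.104 + 0.045 = 0.149.
P(Grade=D | Cohort ∈ {C1, C2}) = 0.149/0.492 = 0.3028.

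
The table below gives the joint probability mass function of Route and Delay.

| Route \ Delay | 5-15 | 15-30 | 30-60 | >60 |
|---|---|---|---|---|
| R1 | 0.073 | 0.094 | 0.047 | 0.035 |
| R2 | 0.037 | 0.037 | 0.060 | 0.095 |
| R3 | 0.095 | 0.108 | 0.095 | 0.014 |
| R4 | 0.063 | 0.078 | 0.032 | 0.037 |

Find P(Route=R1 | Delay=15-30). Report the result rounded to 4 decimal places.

P(Delay=15-30) = 0.094 + 0.037 + 0.108 + 0.078 = 0.317.
P(Route=R1 | Delay=15-30) = 0.094/0.317 = 0.2965.

0.2965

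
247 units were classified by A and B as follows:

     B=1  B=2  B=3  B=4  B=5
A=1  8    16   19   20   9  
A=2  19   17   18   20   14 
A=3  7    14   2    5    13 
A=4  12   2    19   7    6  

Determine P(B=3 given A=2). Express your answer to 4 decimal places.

0.2045

Total with A=2: 19 + 17 + 18 + 20 + 14 = 88.
P(B=3 | A=2) = 18/88 = 0.2045.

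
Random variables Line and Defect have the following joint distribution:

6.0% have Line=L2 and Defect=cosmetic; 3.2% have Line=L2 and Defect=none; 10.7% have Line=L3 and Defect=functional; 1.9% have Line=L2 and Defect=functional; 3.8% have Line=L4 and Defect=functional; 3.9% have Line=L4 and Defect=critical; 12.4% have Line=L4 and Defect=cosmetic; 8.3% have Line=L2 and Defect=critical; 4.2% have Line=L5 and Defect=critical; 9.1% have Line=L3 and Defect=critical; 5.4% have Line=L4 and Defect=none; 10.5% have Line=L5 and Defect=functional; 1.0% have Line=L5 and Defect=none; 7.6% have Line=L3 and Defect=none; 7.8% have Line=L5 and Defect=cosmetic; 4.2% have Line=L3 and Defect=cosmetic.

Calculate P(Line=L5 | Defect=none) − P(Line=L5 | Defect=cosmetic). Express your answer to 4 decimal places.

-0.1984

P(Defect=none) = 0.032 + 0.076 + 0.054 + 0.010 = 0.172; P(Line=L5 | Defect=none) = 0.010/0.172 = 0.05814.
P(Defect=cosmetic) = 0.060 + 0.042 + 0.124 + 0.078 = 0.304; P(Line=L5 | Defect=cosmetic) = 0.078/0.304 = 0.25658.
Difference = -0.1984.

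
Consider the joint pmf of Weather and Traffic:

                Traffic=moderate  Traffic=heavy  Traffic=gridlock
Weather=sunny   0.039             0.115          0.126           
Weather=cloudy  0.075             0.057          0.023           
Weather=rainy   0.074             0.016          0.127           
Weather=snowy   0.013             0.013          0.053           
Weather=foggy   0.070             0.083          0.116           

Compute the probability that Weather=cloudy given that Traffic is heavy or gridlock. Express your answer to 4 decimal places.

0.1097

P(Traffic=heavy) = 0.115 + 0.057 + 0.016 + 0.013 + 0.083 = 0.284.
P(Traffic=gridlock) = 0.126 + 0.023 + 0.127 + 0.053 + 0.116 = 0.445.
P(Traffic ∈ {heavy, gridlock}) = 0.284 + 0.445 = 0.729; P(Weather=cloudy, Traffic ∈ {heavy, gridlock}) = 0.057 + 0.023 = 0.080.
P(Weather=cloudy | Traffic ∈ {heavy, gridlock}) = 0.080/0.729 = 0.1097.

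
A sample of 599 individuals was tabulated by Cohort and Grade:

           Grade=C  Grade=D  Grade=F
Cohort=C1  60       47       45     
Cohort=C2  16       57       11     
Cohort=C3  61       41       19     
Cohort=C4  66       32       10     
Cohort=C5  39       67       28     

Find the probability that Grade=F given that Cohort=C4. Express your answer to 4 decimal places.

0.0926

Total with Cohort=C4: 66 + 32 + 10 = 108.
P(Grade=F | Cohort=C4) = 10/108 = 0.0926.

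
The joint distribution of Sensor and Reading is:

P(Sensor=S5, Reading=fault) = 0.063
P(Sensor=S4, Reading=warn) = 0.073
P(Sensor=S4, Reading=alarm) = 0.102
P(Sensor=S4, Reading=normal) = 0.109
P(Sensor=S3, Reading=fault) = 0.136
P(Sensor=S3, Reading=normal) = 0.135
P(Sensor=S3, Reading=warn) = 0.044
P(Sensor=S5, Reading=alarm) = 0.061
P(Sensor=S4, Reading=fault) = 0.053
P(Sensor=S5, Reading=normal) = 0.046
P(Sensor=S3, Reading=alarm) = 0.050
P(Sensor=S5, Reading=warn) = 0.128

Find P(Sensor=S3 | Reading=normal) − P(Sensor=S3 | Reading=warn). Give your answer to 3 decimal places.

0.286

P(Reading=normal) = 0.135 + 0.109 + 0.046 = 0.290; P(Sensor=S3 | Reading=normal) = 0.135/0.290 = 0.4655.
P(Reading=warn) = 0.044 + 0.073 + 0.128 = 0.245; P(Sensor=S3 | Reading=warn) = 0.044/0.245 = 0.1796.
Difference = 0.286.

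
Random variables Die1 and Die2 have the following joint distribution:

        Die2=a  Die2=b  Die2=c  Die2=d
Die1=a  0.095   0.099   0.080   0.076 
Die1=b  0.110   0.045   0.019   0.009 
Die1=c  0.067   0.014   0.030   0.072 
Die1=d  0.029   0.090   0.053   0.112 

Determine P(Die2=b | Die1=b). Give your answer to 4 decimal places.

0.2459

P(Die1=b) = 0.110 + 0.045 + 0.019 + 0.009 = 0.183.
P(Die2=b | Die1=b) = 0.045/0.183 = 0.2459.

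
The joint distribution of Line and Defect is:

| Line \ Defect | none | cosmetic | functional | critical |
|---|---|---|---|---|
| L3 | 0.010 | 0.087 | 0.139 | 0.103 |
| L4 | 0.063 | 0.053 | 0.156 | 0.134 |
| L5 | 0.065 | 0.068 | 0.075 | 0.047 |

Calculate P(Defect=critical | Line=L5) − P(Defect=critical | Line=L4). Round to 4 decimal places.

-0.1457

P(Line=L5) = 0.065 + 0.068 + 0.075 + 0.047 = 0.255; P(Defect=critical | Line=L5) = 0.047/0.255 = 0.18431.
P(Line=L4) = 0.063 + 0.053 + 0.156 + 0.134 = 0.406; P(Defect=critical | Line=L4) = 0.134/0.406 = 0.33005.
Difference = -0.1457.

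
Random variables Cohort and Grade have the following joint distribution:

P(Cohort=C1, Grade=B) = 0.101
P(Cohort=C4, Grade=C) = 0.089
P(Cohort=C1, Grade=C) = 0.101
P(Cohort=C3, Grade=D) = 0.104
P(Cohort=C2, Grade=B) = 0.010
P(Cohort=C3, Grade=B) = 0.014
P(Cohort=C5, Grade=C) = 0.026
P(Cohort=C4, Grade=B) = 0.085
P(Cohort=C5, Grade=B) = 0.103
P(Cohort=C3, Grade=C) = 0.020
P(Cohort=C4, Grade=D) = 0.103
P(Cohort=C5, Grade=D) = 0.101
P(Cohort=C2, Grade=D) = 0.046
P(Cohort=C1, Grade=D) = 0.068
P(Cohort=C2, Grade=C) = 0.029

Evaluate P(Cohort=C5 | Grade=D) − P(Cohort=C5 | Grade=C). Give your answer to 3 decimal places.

0.141

P(Grade=D) = 0.068 + 0.046 + 0.104 + 0.103 + 0.101 = 0.422; P(Cohort=C5 | Grade=D) = 0.101/0.422 = 0.2393.
P(Grade=C) = 0.101 + 0.029 + 0.020 + 0.089 + 0.026 = 0.265; P(Cohort=C5 | Grade=C) = 0.026/0.265 = 0.0981.
Difference = 0.141.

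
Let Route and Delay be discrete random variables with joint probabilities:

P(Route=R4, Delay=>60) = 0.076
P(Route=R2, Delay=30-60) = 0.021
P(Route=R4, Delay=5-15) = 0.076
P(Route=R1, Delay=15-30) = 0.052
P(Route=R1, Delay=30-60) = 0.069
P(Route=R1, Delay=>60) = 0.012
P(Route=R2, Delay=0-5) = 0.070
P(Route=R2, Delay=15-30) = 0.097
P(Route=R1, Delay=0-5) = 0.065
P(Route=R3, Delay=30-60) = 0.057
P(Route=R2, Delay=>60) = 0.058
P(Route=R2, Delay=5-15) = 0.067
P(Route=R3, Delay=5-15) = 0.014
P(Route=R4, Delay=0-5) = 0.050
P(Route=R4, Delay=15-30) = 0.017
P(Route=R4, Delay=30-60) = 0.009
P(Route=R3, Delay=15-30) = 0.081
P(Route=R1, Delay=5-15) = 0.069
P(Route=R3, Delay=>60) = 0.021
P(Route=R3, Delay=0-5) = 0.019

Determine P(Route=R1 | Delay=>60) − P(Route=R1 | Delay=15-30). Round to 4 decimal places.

-0.1387

P(Delay=>60) = 0.012 + 0.058 + 0.021 + 0.076 = 0.167; P(Route=R1 | Delay=>60) = 0.012/0.167 = 0.07186.
P(Delay=15-30) = 0.052 + 0.097 + 0.081 + 0.017 = 0.247; P(Route=R1 | Delay=15-30) = 0.052/0.247 = 0.21053.
Difference = -0.1387.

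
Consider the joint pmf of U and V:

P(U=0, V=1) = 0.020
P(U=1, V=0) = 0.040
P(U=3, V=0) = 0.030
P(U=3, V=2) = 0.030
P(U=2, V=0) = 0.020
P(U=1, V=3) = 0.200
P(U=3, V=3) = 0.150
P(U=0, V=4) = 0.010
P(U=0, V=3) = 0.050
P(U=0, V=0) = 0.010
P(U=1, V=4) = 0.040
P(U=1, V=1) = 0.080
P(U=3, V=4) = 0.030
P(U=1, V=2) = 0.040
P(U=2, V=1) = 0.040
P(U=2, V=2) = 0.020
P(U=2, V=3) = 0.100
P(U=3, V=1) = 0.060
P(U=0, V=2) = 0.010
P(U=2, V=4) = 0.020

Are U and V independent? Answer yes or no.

yes

Every cell satisfies P(U,V) = P(U)·P(V). For instance P(U=2) = 0.200, P(V=4) = 0.100, and 0.200×0.100 = 0.020 matches the joint entry. So U and V are independent.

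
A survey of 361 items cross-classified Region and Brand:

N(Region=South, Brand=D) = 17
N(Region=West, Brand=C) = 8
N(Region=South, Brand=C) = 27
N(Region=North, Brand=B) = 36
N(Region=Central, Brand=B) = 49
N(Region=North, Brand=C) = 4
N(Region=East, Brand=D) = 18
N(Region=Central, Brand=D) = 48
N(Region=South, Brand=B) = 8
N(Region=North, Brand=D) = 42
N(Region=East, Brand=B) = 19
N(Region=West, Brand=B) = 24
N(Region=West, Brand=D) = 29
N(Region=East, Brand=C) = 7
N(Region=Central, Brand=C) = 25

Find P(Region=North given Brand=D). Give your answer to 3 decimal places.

0.273

Total with Brand=D: 42 + 17 + 18 + 29 + 48 = 154.
P(Region=North | Brand=D) = 42/154 = 0.273.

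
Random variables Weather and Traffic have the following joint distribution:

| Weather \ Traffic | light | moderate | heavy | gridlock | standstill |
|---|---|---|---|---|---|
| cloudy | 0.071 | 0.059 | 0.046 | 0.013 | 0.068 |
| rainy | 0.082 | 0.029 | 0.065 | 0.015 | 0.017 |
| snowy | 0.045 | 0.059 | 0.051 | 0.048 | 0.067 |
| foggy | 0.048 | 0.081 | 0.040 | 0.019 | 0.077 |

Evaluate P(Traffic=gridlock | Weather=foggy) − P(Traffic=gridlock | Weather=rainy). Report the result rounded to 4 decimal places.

P(Weather=foggy) = 0.048 + 0.081 + 0.040 + 0.019 + 0.077 = 0.265; P(Traffic=gridlock | Weather=foggy) = 0.019/0.265 = 0.07170.
P(Weather=rainy) = 0.082 + 0.029 + 0.065 + 0.015 + 0.017 = 0.208; P(Traffic=gridlock | Weather=rainy) = 0.015/0.208 = 0.07212.
Difference = -0.0004.

-0.0004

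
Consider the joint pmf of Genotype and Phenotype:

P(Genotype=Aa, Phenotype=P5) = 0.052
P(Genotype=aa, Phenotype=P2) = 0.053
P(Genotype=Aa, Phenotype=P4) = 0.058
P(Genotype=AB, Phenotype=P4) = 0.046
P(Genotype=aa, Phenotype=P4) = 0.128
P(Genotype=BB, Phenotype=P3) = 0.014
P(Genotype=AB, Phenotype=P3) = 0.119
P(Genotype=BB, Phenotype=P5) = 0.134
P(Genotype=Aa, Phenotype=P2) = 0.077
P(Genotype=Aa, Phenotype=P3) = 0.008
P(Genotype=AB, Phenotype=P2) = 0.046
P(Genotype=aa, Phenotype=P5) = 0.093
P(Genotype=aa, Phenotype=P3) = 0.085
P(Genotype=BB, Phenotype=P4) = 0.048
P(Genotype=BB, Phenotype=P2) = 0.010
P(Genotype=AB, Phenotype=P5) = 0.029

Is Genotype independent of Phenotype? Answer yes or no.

no

P(Genotype=BB) = 0.206 and P(Phenotype=P5) = 0.308, so their product is 0.06345, but P(Genotype=BB, Phenotype=P5) = 0.134. Since these differ, Genotype and Phenotype are not independent.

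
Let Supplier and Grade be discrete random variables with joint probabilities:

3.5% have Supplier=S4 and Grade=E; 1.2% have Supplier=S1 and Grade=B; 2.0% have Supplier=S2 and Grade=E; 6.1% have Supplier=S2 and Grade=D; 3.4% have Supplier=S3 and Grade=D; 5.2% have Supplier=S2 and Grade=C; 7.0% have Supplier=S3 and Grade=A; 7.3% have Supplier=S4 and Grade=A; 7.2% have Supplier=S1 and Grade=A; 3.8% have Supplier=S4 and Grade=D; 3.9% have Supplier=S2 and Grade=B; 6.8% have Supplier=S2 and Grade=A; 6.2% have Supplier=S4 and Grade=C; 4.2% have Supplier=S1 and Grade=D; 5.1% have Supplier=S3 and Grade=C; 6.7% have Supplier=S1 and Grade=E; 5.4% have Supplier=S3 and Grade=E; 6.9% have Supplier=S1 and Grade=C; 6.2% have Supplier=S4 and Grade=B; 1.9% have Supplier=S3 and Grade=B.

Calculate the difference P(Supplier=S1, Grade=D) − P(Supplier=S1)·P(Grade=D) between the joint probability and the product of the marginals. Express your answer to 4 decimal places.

-0.0039

P(Supplier=S1) = 0.072 + 0.012 + 0.069 + 0.042 + 0.067 = 0.262.
P(Grade=D) = 0.042 + 0.061 + 0.034 + 0.038 = 0.175.
P(Supplier=S1, Grade=D) − P(Supplier=S1)P(Grade=D) = 0.042 − 0.262×0.175 = -0.0039.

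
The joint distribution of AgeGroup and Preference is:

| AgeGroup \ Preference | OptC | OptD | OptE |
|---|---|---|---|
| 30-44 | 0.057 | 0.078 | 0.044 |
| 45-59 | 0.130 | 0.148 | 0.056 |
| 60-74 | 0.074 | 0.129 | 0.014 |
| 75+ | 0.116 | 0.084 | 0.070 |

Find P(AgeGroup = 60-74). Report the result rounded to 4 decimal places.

P(AgeGroup=60-74) = 0.074 + 0.129 + 0.014 = 0.217.

0.2170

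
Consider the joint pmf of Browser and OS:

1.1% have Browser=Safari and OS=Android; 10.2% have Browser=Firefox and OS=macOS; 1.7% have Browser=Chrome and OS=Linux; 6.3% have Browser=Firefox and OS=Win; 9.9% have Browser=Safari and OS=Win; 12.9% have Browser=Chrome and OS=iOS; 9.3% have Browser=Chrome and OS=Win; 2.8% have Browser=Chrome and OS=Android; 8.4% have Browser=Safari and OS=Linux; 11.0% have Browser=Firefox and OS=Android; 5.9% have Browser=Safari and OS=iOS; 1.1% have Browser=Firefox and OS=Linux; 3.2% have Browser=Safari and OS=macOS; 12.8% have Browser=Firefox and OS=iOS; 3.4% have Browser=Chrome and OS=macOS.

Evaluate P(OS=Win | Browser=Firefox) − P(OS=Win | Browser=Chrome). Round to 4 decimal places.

P(Browser=Firefox) = 0.063 + 0.102 + 0.011 + 0.128 + 0.110 = 0.414; P(OS=Win | Browser=Firefox) = 0.063/0.414 = 0.15217.
P(Browser=Chrome) = 0.093 + 0.034 + 0.017 + 0.129 + 0.028 = 0.301; P(OS=Win | Browser=Chrome) = 0.093/0.301 = 0.30897.
Difference = -0.1568.

-0.1568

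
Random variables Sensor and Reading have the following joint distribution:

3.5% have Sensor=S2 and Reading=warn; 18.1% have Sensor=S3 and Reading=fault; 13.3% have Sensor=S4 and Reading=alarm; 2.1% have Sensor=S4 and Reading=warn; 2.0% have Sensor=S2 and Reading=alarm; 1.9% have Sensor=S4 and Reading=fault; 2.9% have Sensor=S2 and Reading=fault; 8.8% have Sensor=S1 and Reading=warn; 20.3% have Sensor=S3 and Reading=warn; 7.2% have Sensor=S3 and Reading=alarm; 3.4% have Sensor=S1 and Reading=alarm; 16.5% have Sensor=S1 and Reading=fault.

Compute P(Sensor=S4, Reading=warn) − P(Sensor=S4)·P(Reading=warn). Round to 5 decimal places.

-0.03903

P(Sensor=S4) = 0.021 + 0.133 + 0.019 = 0.173.
P(Reading=warn) = 0.088 + 0.035 + 0.203 + 0.021 = 0.347.
P(Sensor=S4, Reading=warn) − P(Sensor=S4)P(Reading=warn) = 0.021 − 0.173×0.347 = -0.03903.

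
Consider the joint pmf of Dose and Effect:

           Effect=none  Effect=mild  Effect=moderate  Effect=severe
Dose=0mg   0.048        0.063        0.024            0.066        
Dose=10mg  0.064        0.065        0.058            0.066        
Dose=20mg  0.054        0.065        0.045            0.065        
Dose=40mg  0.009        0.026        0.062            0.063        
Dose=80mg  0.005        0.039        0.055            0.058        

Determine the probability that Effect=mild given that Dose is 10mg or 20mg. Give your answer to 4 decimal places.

P(Dose=10mg) = 0.064 + 0.065 + 0.058 + 0.066 = 0.253.
P(Dose=20mg) = 0.054 + 0.065 + 0.045 + 0.065 = 0.229.
P(Dose ∈ {10mg, 20mg}) = 0.253 + 0.229 = 0.482; P(Effect=mild, Dose ∈ {10mg, 20mg}) = 0.065 + 0.065 = 0.130.
P(Effect=mild | Dose ∈ {10mg, 20mg}) = 0.130/0.482 = 0.2697.

0.2697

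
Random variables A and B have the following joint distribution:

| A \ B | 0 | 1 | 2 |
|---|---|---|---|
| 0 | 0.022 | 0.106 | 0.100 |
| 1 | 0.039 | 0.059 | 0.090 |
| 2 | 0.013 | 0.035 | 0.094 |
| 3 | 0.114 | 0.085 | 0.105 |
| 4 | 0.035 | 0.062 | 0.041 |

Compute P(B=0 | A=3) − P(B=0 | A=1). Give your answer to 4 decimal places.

P(A=3) = 0.114 + 0.085 + 0.105 = 0.304; P(B=0 | A=3) = 0.114/0.304 = 0.37500.
P(A=1) = 0.039 + 0.059 + 0.090 = 0.188; P(B=0 | A=1) = 0.039/0.188 = 0.20745.
Difference = 0.1676.

0.1676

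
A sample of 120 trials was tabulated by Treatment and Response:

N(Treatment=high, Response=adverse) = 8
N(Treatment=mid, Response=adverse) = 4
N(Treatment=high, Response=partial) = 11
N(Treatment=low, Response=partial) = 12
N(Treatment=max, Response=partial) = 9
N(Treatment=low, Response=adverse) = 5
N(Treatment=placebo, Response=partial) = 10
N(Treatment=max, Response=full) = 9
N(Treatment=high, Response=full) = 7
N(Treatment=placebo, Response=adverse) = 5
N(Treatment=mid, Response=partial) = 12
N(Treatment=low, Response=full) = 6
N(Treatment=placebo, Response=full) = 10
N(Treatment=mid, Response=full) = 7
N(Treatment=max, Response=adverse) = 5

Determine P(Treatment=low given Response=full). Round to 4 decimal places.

Total with Response=full: 10 + 6 + 7 + 7 + 9 = 39.
P(Treatment=low | Response=full) = 6/39 = 0.1538.

0.1538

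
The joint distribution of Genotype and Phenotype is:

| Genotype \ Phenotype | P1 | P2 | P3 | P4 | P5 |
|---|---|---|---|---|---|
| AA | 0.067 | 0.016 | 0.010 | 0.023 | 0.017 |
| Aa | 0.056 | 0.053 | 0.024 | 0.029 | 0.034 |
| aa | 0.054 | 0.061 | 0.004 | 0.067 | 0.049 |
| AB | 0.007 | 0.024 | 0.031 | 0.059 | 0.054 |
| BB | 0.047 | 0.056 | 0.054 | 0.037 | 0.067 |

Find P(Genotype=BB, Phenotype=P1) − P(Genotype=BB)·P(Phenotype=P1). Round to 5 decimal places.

-0.01329

P(Genotype=BB) = 0.047 + 0.056 + 0.054 + 0.037 + 0.067 = 0.261.
P(Phenotype=P1) = 0.067 + 0.056 + 0.054 + 0.007 + 0.047 = 0.231.
P(Genotype=BB, Phenotype=P1) − P(Genotype=BB)P(Phenotype=P1) = 0.047 − 0.261×0.231 = -0.01329.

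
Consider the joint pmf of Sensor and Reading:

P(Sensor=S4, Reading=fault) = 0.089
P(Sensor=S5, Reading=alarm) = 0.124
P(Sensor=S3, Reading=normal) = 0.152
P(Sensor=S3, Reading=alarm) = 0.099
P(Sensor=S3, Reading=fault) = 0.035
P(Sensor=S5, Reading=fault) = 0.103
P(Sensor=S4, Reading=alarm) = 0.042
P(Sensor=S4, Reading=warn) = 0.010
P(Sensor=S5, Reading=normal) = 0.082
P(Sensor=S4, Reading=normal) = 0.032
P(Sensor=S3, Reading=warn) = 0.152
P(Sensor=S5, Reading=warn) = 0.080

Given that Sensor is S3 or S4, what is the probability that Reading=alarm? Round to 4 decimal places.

0.2308

P(Sensor=S3) = 0.152 + 0.152 + 0.099 + 0.035 = 0.438.
P(Sensor=S4) = 0.032 + 0.010 + 0.042 + 0.089 = 0.173.
P(Sensor ∈ {S3, S4}) = 0.438 + 0.173 = 0.611; P(Reading=alarm, Sensor ∈ {S3, S4}) = 0.099 + 0.042 = 0.141.
P(Reading=alarm | Sensor ∈ {S3, S4}) = 0.141/0.611 = 0.2308.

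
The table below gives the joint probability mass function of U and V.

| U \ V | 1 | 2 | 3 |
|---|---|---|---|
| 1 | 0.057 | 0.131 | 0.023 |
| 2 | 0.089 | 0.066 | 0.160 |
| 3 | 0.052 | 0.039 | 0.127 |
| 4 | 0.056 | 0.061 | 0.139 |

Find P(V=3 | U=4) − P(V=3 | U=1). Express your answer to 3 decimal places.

P(U=4) = 0.056 + 0.061 + 0.139 = 0.256; P(V=3 | U=4) = 0.139/0.256 = 0.5430.
P(U=1) = 0.057 + 0.131 + 0.023 = 0.211; P(V=3 | U=1) = 0.023/0.211 = 0.1090.
Difference = 0.434.

0.434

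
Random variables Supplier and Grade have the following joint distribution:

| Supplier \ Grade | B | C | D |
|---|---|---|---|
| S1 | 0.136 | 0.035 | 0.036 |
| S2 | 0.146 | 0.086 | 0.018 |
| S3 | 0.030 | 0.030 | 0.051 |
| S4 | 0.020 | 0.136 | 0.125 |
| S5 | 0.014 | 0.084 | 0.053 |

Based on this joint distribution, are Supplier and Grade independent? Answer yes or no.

P(Supplier=S4) = 0.281 and P(Grade=B) = 0.346, so their product is 0.09723, but P(Supplier=S4, Grade=B) = 0.020. Since these differ, Supplier and Grade are not independent.

no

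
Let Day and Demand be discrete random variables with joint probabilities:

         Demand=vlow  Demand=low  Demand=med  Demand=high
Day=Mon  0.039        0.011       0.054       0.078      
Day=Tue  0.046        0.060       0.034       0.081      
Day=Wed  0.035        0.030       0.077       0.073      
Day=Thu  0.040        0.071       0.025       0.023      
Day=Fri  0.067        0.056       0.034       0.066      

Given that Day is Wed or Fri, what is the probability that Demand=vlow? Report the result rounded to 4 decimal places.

0.2329

P(Day=Wed) = 0.035 + 0.030 + 0.077 + 0.073 = 0.215.
P(Day=Fri) = 0.067 + 0.056 + 0.034 + 0.066 = 0.223.
P(Day ∈ {Wed, Fri}) = 0.215 + 0.223 = 0.438; P(Demand=vlow, Day ∈ {Wed, Fri}) = 0.035 + 0.067 = 0.102.
P(Demand=vlow | Day ∈ {Wed, Fri}) = 0.102/0.438 = 0.2329.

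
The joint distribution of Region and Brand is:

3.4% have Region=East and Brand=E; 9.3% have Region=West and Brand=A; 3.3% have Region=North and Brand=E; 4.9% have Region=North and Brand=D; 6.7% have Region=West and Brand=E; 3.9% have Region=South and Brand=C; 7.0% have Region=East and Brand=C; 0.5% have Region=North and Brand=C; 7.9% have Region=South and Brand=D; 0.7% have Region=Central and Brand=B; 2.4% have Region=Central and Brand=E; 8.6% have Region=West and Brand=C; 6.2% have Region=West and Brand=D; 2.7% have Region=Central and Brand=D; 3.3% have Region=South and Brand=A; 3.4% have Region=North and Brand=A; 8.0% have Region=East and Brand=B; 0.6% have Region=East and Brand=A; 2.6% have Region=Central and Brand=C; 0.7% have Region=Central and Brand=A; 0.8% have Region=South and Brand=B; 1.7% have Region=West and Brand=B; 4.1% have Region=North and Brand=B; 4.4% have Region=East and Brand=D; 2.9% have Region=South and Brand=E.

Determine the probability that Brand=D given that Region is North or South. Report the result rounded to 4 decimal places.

P(Region=North) = 0.034 + 0.041 + 0.005 + 0.049 + 0.033 = 0.162.
P(Region=South) = 0.033 + 0.008 + 0.039 + 0.079 + 0.029 = 0.188.
P(Region ∈ {North, South}) = 0.162 + 0.188 = 0.350; P(Brand=D, Region ∈ {North, South}) = 0.049 + 0.079 = 0.128.
P(Brand=D | Region ∈ {North, South}) = 0.128/0.350 = 0.3657.

0.3657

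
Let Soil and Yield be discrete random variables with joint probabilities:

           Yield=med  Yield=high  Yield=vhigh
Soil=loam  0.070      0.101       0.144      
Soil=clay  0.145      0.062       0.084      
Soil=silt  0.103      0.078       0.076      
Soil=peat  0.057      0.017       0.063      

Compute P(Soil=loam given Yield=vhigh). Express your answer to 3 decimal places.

0.392

P(Yield=vhigh) = 0.144 + 0.084 + 0.076 + 0.063 = 0.367.
P(Soil=loam | Yield=vhigh) = 0.144/0.367 = 0.392.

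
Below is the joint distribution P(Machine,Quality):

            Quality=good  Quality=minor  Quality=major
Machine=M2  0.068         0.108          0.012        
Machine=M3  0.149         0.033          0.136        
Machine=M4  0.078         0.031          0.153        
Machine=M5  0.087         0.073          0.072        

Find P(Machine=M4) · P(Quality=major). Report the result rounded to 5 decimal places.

0.09773

P(Machine=M4) = 0.078 + 0.031 + 0.153 = 0.262.
P(Quality=major) = 0.012 + 0.136 + 0.153 + 0.072 = 0.373.
Product: 0.262 × 0.373 = 0.09773.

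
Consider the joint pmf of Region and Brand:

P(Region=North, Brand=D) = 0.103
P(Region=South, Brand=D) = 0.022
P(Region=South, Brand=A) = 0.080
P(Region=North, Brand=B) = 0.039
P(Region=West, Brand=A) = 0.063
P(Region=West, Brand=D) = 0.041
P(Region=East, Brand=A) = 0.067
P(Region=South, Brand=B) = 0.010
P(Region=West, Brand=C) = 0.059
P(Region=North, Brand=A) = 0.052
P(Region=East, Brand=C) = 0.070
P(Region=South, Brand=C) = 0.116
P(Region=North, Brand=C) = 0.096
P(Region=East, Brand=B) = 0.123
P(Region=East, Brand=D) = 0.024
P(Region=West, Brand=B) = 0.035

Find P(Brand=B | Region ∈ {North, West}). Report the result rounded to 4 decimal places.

P(Region=North) = 0.052 + 0.039 + 0.096 + 0.103 = 0.290.
P(Region=West) = 0.063 + 0.035 + 0.059 + 0.041 = 0.198.
P(Region ∈ {North, West}) = 0.290 + 0.198 = 0.488; P(Brand=B, Region ∈ {North, West}) = 0.039 + 0.035 = 0.074.
P(Brand=B | Region ∈ {North, West}) = 0.074/0.488 = 0.1516.

0.1516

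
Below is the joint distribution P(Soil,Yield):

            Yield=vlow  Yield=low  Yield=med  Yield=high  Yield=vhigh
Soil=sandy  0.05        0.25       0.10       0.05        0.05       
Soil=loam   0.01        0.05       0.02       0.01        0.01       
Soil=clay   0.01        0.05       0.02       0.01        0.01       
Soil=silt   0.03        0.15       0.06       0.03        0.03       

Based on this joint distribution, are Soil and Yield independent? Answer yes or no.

yes

Every cell satisfies P(Soil,Yield) = P(Soil)·P(Yield). For instance P(Soil=silt) = 0.30, P(Yield=low) = 0.50, and 0.30×0.50 = 0.15 matches the joint entry. So Soil and Yield are independent.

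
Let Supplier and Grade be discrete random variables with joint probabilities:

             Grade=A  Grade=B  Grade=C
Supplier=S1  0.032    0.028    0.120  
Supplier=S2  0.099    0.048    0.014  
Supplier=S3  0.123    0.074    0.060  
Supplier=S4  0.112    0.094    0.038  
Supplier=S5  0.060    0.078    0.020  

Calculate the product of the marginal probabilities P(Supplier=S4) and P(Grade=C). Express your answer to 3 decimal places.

P(Supplier=S4) = 0.112 + 0.094 + 0.038 = 0.244.
P(Grade=C) = 0.120 + 0.014 + 0.060 + 0.038 + 0.020 = 0.252.
Product: 0.244 × 0.252 = 0.061.

0.061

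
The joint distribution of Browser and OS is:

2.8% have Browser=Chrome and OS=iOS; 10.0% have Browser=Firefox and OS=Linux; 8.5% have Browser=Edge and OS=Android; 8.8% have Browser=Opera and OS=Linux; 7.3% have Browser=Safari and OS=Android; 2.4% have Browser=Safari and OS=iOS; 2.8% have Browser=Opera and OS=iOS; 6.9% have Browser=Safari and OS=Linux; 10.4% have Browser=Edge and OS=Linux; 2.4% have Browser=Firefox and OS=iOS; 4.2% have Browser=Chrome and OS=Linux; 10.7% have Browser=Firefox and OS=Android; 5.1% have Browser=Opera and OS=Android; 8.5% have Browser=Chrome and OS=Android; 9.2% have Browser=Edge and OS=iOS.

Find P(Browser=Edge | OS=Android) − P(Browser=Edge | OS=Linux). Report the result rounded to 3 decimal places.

-0.046

P(OS=Android) = 0.085 + 0.107 + 0.073 + 0.085 + 0.051 = 0.401; P(Browser=Edge | OS=Android) = 0.085/0.401 = 0.2120.
P(OS=Linux) = 0.042 + 0.100 + 0.069 + 0.104 + 0.088 = 0.403; P(Browser=Edge | OS=Linux) = 0.104/0.403 = 0.2581.
Difference = -0.046.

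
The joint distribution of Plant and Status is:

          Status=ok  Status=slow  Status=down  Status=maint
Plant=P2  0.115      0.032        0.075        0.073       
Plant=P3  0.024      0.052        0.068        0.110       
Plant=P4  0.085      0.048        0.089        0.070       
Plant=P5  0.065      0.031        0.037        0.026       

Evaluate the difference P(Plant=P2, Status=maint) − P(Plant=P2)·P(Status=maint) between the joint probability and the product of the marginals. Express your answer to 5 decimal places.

P(Plant=P2) = 0.115 + 0.032 + 0.075 + 0.073 = 0.295.
P(Status=maint) = 0.073 + 0.110 + 0.070 + 0.026 = 0.279.
P(Plant=P2, Status=maint) − P(Plant=P2)P(Status=maint) = 0.073 − 0.295×0.279 = -0.00931.

-0.00931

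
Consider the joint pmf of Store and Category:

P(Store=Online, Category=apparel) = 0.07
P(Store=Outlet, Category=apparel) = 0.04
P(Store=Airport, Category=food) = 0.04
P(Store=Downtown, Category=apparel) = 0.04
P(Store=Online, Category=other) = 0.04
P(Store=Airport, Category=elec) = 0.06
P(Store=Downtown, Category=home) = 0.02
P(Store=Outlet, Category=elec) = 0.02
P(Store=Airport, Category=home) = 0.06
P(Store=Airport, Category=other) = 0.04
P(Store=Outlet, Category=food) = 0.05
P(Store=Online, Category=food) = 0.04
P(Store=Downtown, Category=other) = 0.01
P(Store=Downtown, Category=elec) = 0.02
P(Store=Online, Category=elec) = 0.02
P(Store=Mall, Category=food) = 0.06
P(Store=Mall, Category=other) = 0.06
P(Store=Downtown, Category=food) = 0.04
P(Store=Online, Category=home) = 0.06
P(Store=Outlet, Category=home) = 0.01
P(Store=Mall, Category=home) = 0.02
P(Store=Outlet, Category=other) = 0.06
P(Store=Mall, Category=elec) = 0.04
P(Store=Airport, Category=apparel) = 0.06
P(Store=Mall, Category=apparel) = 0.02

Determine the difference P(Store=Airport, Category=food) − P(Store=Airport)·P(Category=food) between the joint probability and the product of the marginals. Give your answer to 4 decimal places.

-0.0198

P(Store=Airport) = 0.04 + 0.06 + 0.06 + 0.06 + 0.04 = 0.26.
P(Category=food) = 0.04 + 0.06 + 0.04 + 0.05 + 0.04 = 0.23.
P(Store=Airport, Category=food) − P(Store=Airport)P(Category=food) = 0.04 − 0.26×0.23 = -0.0198.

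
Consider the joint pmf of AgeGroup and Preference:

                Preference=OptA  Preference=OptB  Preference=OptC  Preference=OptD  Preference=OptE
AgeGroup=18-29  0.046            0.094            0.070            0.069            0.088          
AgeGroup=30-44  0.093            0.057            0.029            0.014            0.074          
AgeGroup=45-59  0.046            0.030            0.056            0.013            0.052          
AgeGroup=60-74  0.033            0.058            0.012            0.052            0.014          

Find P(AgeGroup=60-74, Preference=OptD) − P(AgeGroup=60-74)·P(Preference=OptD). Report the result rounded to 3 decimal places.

P(AgeGroup=60-74) = 0.033 + 0.058 + 0.012 + 0.052 + 0.014 = 0.169.
P(Preference=OptD) = 0.069 + 0.014 + 0.013 + 0.052 = 0.148.
P(AgeGroup=60-74, Preference=OptD) − P(AgeGroup=60-74)P(Preference=OptD) = 0.052 − 0.169×0.148 = 0.027.

0.027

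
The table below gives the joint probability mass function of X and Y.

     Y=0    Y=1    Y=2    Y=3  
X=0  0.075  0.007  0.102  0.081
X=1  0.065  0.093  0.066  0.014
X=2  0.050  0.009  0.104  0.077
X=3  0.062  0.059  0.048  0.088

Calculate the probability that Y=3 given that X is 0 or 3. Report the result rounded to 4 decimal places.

P(X=0) = 0.075 + 0.007 + 0.102 + 0.081 = 0.265.
P(X=3) = 0.062 + 0.059 + 0.048 + 0.088 = 0.257.
P(X ∈ {0, 3}) = 0.265 + 0.257 = 0.522; P(Y=3, X ∈ {0, 3}) = 0.081 + 0.088 = 0.169.
P(Y=3 | X ∈ {0, 3}) = 0.169/0.522 = 0.3238.

0.3238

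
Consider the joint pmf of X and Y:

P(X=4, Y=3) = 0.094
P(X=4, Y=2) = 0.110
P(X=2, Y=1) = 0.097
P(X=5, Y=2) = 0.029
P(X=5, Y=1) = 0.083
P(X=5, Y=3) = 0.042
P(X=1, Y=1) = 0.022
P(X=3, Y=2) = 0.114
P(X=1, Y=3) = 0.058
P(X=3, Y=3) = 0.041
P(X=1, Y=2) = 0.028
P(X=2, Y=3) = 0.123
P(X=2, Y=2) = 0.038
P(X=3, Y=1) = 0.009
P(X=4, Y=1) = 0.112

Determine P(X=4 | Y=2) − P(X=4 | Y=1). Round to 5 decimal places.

-0.00192

P(Y=2) = 0.028 + 0.038 + 0.114 + 0.110 + 0.029 = 0.319; P(X=4 | Y=2) = 0.110/0.319 = 0.344828.
P(Y=1) = 0.022 + 0.097 + 0.009 + 0.112 + 0.083 = 0.323; P(X=4 | Y=1) = 0.112/0.323 = 0.346749.
Difference = -0.00192.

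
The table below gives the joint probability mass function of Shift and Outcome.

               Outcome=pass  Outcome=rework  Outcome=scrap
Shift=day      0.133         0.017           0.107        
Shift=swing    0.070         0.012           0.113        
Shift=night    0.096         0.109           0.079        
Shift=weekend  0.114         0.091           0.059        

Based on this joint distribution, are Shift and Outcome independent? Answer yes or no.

no

P(Shift=night) = 0.284 and P(Outcome=rework) = 0.229, so their product is 0.06504, but P(Shift=night, Outcome=rework) = 0.109. Since these differ, Shift and Outcome are not independent.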